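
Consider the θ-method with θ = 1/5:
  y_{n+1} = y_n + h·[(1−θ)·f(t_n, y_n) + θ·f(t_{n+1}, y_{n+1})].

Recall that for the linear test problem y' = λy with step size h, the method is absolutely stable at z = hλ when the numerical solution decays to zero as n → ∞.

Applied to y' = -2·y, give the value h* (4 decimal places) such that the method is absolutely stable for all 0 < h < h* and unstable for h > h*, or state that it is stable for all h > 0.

Test eqn y'=λy, z=hλ:
  y_{n+1} = y_n + z·[4/5·y_n + 1/5·y_{n+1}] ⇒ (1 − 1/5z)y_{n+1} = (1 + 4/5z)y_n
  ⇒ R(z) = (1 + 4/5z)/(1 − 1/5z).

Boundary: |R(x)|=1, x<0.
x=-1.39: |R|=0.0876
R=−1: 1+4/5x = −1+1/5x ⇒ -3/5x=2 ⇒ x=2/(-3/5)=-3.3333
Confirm numerically:
  x=-3.248: |R|=0.96896 <1
  x=-2.911: |R|=0.83984 <1
  x=-2.205: |R|=0.53019 <1
  x=-1.673: |R|=0.25356 <1
  x=-3.688: |R|=1.12247 >1
  x=-3.466: |R|=1.04701 >1
  x=-3.427: |R|=1.03335 >1
So |R|<1 on (-3.3333, 0).

(-3.3333,0); λ=-2 ⇒ h* = (10/3)/2 = 1.6667.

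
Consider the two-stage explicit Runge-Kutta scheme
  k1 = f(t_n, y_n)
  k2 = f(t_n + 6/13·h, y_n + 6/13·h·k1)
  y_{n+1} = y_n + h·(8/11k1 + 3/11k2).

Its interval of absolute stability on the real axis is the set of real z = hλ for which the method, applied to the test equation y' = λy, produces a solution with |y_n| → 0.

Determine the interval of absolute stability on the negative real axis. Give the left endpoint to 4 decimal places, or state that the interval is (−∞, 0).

Set f=λy, z=hλ:
  k1=λy_n ⇒ h·k1=z·y_n;  k2=λ(1+6/13z)y_n ⇒ h·k2=z(1+6/13z)y_n
  y_{n+1}/y_n = 1 + 8/11z + 3/11z(1+6/13z) = 1 + z + 18/143z²
  so R(z) = 1 + z + 18/143z².

Need |R(x)|<1, x<0.
x=-0.72: |R|=0.3453
R=1: x+18/143x²=0 ⇒ x=−143/18=-7.9444; min R=1−1/(4·18/143)=-0.9861>−1
Confirm numerically:
  x=-7.299: |R|=0.40699 <1
  x=-6.332: |R|=0.28517 <1
  x=-6.126: |R|=0.40221 <1
  x=-4.910: |R|=0.87541 <1
  x=-8.373: |R|=1.45167 >1
  x=-8.186: |R|=1.24890 >1
Interval (-7.9444, 0).

(-7.9444, 0).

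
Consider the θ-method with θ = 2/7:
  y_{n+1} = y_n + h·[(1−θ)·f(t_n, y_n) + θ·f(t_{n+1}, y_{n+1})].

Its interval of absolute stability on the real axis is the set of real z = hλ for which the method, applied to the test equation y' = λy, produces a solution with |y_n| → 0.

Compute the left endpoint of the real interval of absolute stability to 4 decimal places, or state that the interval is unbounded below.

Test eqn y'=λy, z=hλ:
  y_{n+1} = y_n + z·[5/7·y_n + 2/7·y_{n+1}] ⇒ (1 − 2/7z)y_{n+1} = (1 + 5/7z)y_n
  ⇒ R(z) = (1 + 5/7z)/(1 − 2/7z).

Need |R(x)|<1, x<0.
x=-1.77: |R|=0.1755
R=−1: 1+5/7x = −1+2/7x ⇒ -3/7x=2 ⇒ x=2/(-3/7)=-4.6667
Confirm numerically:
  x=-4.512: |R|=0.97104 <1
  x=-3.598: |R|=0.77416 <1
  x=-3.164: |R|=0.66176 <1
  x=-5.252: |R|=1.10032 >1
  x=-4.874: |R|=1.03714 >1
  x=-4.846: |R|=1.03223 >1
Interval (-4.6667, 0).

left endpoint -4.6667.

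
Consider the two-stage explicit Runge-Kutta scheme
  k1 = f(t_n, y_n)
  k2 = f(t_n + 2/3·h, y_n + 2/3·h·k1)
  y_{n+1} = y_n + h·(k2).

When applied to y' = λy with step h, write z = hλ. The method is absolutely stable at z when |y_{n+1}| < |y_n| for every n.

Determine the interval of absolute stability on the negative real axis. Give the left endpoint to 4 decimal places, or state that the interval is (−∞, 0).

With y'=λy (z=hλ):
  k1=λy_n ⇒ h·k1=z·y_n;  k2=λ(1+2/3z)y_n ⇒ h·k2=z(1+2/3z)y_n
  y_{n+1}/y_n = 1 + z(1+2/3z) = 1 + z + 2/3z²
  so R(z) = 1 + z + 2/3z².

Need |R(x)|<1, x<0.
x=-1.49: |R|=0.9901
R=1: x+2/3x²=0 ⇒ x=−3/2=-1.5000; min R=1−1/(4·2/3)=0.6250>−1
Confirm numerically:
  x=-1.270: |R|=0.80527 <1
  x=-1.098: |R|=0.70574 <1
  x=-0.983: |R|=0.66119 <1
  x=-1.969: |R|=1.61564 >1
  x=-1.920: |R|=1.53760 >1
  x=-1.891: |R|=1.49292 >1
So |R|<1 on (-1.5000, 0).

z∈(-1.5000,0).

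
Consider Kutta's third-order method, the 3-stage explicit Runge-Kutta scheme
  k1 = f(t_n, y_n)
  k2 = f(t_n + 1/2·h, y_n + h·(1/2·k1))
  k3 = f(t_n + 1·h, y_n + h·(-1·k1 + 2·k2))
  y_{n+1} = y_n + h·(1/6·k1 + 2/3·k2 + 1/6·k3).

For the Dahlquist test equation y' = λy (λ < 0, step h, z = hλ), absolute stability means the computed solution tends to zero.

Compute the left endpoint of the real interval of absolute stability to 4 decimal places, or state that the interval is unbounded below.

Set f=λy, z=hλ:
  order 3, 3-stage ⇒ R(z)=1+z+z^2/2+z^3/6
  (e.g. R(-0.46)=0.62958, |R|=0.62958)

Boundary: |R(x)|=1, x<0.
x=-0.46: |R|=0.6296
|R(-2.76)|=1.4553 |R(-2.27)|=0.6431 |R(-1.86)|=0.2027
Bisect:
  x_lo=-3.3693 |R|=3.0680  x_hi=-0.0545 |R|=0.9470
  mid=-1.71187 |R|=0.08273 →hi
  mid=-2.54058 |R|=1.04636 →lo
  mid=-2.12623 |R|=0.46786 →hi
  mid=-2.33340 |R|=0.72849 →hi
  mid=-2.43699 |R|=0.87971 →hi
  mid=-2.48879 |R|=0.96104 →hi
  mid=-2.51468 |R|=1.00319 →lo
  mid=-2.50173 |R|=0.98199 →hi
  mid=-2.50821 |R|=0.99256 →hi
  ...
  [-2.51286,-2.51266] ⇒ x*=-2.5127
Interval (-2.5127, 0).

z* = -2.5127.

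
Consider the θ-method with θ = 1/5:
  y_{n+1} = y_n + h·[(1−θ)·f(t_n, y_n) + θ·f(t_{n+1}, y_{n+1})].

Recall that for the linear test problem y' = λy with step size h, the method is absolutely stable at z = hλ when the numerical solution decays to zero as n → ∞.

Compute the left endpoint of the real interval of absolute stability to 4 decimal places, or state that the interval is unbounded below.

Set f=λy, z=hλ:
  y_{n+1} = y_n + z·[4/5·y_n + 1/5·y_{n+1}] ⇒ (1 − 1/5z)y_{n+1} = (1 + 4/5z)y_n
  so R(z) = (1 + 4/5z)/(1 − 1/5z).

Boundary: |R(x)|=1, x<0.
x=-0.51: |R|=0.5372
R=−1: 1+4/5x = −1+1/5x ⇒ -3/5x=2 ⇒ x=2/(-3/5)=-3.3333
Confirm numerically:
  x=-3.045: |R|=0.89248 <1
  x=-3.008: |R|=0.87812 <1
  x=-2.092: |R|=0.47490 <1
  x=-1.839: |R|=0.34449 <1
  x=-3.886: |R|=1.18659 >1
  x=-3.665: |R|=1.11483 >1
  x=-3.627: |R|=1.10212 >1
So |R|<1 on (-3.3333, 0).

left endpoint -3.3333.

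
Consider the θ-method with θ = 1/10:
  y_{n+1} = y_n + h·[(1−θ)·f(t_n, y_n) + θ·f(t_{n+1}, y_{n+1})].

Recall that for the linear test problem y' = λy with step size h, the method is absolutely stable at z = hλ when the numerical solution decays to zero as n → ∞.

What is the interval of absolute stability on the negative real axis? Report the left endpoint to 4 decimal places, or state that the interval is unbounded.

On y'=λy, z=hλ:
  y_{n+1} = y_n + z·[9/10·y_n + 1/10·y_{n+1}] ⇒ (1 − 1/10z)y_{n+1} = (1 + 9/10z)y_n
  so R(z) = (1 + 9/10z)/(1 − 1/10z).

Need |R(x)|<1, x<0.
x=-0.55: |R|=0.4787
R=−1: 1+9/10x = −1+1/10x ⇒ -4/5x=2 ⇒ x=2/(-4/5)=-2.5000
Confirm numerically:
  x=-1.960: |R|=0.63880 <1
  x=-1.886: |R|=0.58674 <1
  x=-1.829: |R|=0.54620 <1
  x=-2.845: |R|=1.21487 >1
  x=-2.731: |R|=1.14516 >1
Interval (-2.5000, 0).

(-2.5000, 0).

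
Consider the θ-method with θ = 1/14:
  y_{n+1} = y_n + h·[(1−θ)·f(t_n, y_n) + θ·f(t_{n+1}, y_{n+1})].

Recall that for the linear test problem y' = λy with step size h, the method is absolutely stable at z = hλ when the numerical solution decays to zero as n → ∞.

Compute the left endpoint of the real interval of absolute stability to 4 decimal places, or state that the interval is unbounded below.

Test eqn y'=λy, z=hλ:
  y_{n+1} = y_n + z·[13/14·y_n + 1/14·y_{n+1}] ⇒ (1 − 1/14z)y_{n+1} = (1 + 13/14z)y_n
  Hence R(z) = (1 + 13/14z)/(1 − 1/14z).

Boundary: |R(x)|=1, x<0.
x=-1.03: |R|=0.0406
R=−1: 1+13/14x = −1+1/14x ⇒ -6/7x=2 ⇒ x=2/(-6/7)=-2.3333
Confirm numerically:
  x=-2.018: |R|=0.76377 <1
  x=-1.971: |R|=0.72776 <1
  x=-1.310: |R|=0.19791 <1
  x=-2.875: |R|=1.38519 >1
  x=-2.796: |R|=1.33055 >1
  x=-2.725: |R|=1.28102 >1
Interval (-2.3333, 0).

z* = -2.3333.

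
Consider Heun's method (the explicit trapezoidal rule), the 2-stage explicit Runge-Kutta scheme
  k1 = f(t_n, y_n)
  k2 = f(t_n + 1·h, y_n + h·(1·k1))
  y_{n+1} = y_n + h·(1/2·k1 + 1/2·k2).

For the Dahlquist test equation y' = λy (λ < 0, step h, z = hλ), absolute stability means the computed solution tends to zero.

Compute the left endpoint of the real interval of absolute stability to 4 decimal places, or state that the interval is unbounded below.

Set f=λy, z=hλ:
  order 2, 2-stage ⇒ R(z)=1+z+z^2/2
  (e.g. R(-1.52)=0.63520, |R|=0.63520)

Need |R(x)|<1, x<0.
x=-1.52: |R|=0.6352
|R(-1.45)|=0.6013 |R(-0.6)|=0.5800
Bisect:
  x_lo=-2.4557 |R|=1.5595  x_hi=-0.1839 |R|=0.8330
  mid=-1.31981 |R|=0.55114 →hi
  mid=-1.88775 |R|=0.89405 →hi
  mid=-2.17171 |R|=1.18646 →lo
  mid=-2.02973 |R|=1.03017 →lo
  mid=-1.95874 |R|=0.95959 →hi
  mid=-1.99423 |R|=0.99425 →hi
  mid=-2.01198 |R|=1.01205 →lo
  mid=-2.00311 |R|=1.00311 →lo
  mid=-1.99867 |R|=0.99867 →hi
  ...
  [-2.00006,-1.99992] ⇒ x*=-2.0000
Interval (-2.0000, 0).

z* = -2.0000.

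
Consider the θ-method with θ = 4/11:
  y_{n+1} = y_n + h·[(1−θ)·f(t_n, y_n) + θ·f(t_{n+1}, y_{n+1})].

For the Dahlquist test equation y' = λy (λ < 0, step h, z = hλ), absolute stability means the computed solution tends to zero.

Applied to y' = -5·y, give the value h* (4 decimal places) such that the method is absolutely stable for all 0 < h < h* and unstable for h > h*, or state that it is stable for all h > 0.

Set f=λy, z=hλ:
  y_{n+1} = y_n + z·[7/11·y_n + 4/11·y_{n+1}] ⇒ (1 − 4/11z)y_{n+1} = (1 + 7/11z)y_n
  Hence R(z) = (1 + 7/11z)/(1 − 4/11z).

Solve |R(x)|<1 on ℝ⁻.
x=-0.61: |R|=0.5007
R=−1: 1+7/11x = −1+4/11x ⇒ -3/11x=2 ⇒ x=2/(-3/11)=-7.3333
Confirm numerically:
  x=-7.054: |R|=0.97863 <1
  x=-7.052: |R|=0.97847 <1
  x=-5.631: |R|=0.84766 <1
  x=-7.442: |R|=1.00800 >1
  x=-7.431: |R|=1.00719 >1
Interval (-7.3333, 0).

(-7.3333,0); λ=-5 ⇒ h* = (22/3)/5 = 1.4667.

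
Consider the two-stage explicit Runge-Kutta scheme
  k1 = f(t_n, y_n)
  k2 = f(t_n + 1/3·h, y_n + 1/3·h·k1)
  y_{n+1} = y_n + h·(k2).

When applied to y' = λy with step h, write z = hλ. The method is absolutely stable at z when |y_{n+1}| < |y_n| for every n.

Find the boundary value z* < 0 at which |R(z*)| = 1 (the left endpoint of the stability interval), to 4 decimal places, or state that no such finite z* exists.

Test eqn y'=λy, z=hλ:
  k1=λy_n ⇒ h·k1=z·y_n;  k2=λ(1+1/3z)y_n ⇒ h·k2=z(1+1/3z)y_n
  y_{n+1}/y_n = 1 + z(1+1/3z) = 1 + z + 1/3z²
  ⇒ R(z) = 1 + z + 1/3z².

Find x<0 with |R(x)|<1.
x=-1.75: |R|=0.2708
R=1: x+1/3x²=0 ⇒ x=−3=-3.0000; min R=1−1/(4·1/3)=0.2500>−1
Confirm numerically:
  x=-2.959: |R|=0.95956 <1
  x=-2.210: |R|=0.41803 <1
  x=-1.853: |R|=0.29154 <1
  x=-1.716: |R|=0.26555 <1
  x=-3.298: |R|=1.32760 >1
  x=-3.024: |R|=1.02419 >1
Interval (-3.0000, 0).

left endpoint -3.0000.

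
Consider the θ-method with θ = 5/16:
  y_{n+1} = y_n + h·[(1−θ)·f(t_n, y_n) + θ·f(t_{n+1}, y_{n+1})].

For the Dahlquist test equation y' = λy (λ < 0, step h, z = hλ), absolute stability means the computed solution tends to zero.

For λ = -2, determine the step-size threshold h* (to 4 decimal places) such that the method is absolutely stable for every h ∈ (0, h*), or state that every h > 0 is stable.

(-5.3333,0); λ=-2 ⇒ h* = (16/3)/2 = 2.6667.

Test eqn y'=λy, z=hλ:
  y_{n+1} = y_n + z·[11/16·y_n + 5/16·y_{n+1}] ⇒ (1 − 5/16z)y_{n+1} = (1 + 11/16z)y_n
  ⇒ R(z) = (1 + 11/16z)/(1 − 5/16z).

Find x<0 with |R(x)|<1.
x=-1.55: |R|=0.0442
R=−1: 1+11/16x = −1+5/16x ⇒ -3/8x=2 ⇒ x=2/(-3/8)=-5.3333
Confirm numerically:
  x=-5.015: |R|=0.95350 <1
  x=-3.545: |R|=0.68184 <1
  x=-3.478: |R|=0.66661 <1
  x=-3.107: |R|=0.57641 <1
  x=-5.918: |R|=1.07695 >1
  x=-5.814: |R|=1.06399 >1
  x=-5.356: |R|=1.00318 >1
Interval (-5.3333, 0).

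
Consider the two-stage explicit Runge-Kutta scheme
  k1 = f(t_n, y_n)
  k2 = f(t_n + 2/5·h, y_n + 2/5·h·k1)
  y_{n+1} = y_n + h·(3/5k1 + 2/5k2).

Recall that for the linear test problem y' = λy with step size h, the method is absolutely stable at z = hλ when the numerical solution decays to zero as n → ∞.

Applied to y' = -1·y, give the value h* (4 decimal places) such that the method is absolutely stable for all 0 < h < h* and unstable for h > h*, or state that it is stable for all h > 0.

Set f=λy, z=hλ:
  k1=λy_n ⇒ h·k1=z·y_n;  k2=λ(1+2/5z)y_n ⇒ h·k2=z(1+2/5z)y_n
  y_{n+1}/y_n = 1 + 3/5z + 2/5z(1+2/5z) = 1 + z + 4/25z²
  Hence R(z) = 1 + z + 4/25z².

Need |R(x)|<1, x<0.
x=-1.29: |R|=0.0237
R=1: x+4/25x²=0 ⇒ x=−25/4=-6.2500; min R=1−1/(4·4/25)=-0.5625>−1
Confirm numerically:
  x=-5.652: |R|=0.45922 <1
  x=-5.273: |R|=0.17572 <1
  x=-5.242: |R|=0.15457 <1
  x=-4.069: |R|=0.41992 <1
  x=-6.326: |R|=1.07692 >1
  x=-6.281: |R|=1.03115 >1
So |R|<1 on (-6.2500, 0).

(-6.2500,0); λ=-1 ⇒ h* = (25/4)/1 = 6.2500.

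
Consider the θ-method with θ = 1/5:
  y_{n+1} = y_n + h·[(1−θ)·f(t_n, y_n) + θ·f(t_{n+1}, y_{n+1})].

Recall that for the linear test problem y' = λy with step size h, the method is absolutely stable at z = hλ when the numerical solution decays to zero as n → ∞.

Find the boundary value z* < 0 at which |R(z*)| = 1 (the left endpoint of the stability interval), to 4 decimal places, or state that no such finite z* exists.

z* = -3.3333.

With y'=λy (z=hλ):
  y_{n+1} = y_n + z·[4/5·y_n + 1/5·y_{n+1}] ⇒ (1 − 1/5z)y_{n+1} = (1 + 4/5z)y_n
  so R(z) = (1 + 4/5z)/(1 − 1/5z).

Find x<0 with |R(x)|<1.
x=-1.61: |R|=0.2179
R=−1: 1+4/5x = −1+1/5x ⇒ -3/5x=2 ⇒ x=2/(-3/5)=-3.3333
Confirm numerically:
  x=-2.269: |R|=0.56074 <1
  x=-2.256: |R|=0.55458 <1
  x=-1.810: |R|=0.32893 <1
  x=-1.475: |R|=0.13900 <1
  x=-3.682: |R|=1.12048 >1
  x=-3.528: |R|=1.06848 >1
So |R|<1 on (-3.3333, 0).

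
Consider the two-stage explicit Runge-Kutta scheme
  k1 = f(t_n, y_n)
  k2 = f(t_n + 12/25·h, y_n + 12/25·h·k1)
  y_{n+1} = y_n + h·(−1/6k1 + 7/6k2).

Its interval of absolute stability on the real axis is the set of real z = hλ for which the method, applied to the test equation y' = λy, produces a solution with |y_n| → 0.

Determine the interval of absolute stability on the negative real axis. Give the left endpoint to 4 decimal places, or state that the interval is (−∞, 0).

(-1.7857, 0).

Set f=λy, z=hλ:
  k1=λy_n ⇒ h·k1=z·y_n;  k2=λ(1+12/25z)y_n ⇒ h·k2=z(1+12/25z)y_n
  y_{n+1}/y_n = 1 − 1/6z + 7/6z(1+12/25z) = 1 + z + 14/25z²
  R(z) = 1 + z + 14/25z².

Solve |R(x)|<1 on ℝ⁻.
x=-1.37: |R|=0.6811
R=1: x+14/25x²=0 ⇒ x=−25/14=-1.7857; min R=1−1/(4·14/25)=0.5536>−1
Confirm numerically:
  x=-1.370: |R|=0.68106 <1
  x=-1.205: |R|=0.60813 <1
  x=-1.031: |R|=0.56426 <1
  x=-0.975: |R|=0.55735 <1
  x=-2.056: |R|=1.31120 >1
  x=-1.809: |R|=1.02359 >1
Interval (-1.7857, 0).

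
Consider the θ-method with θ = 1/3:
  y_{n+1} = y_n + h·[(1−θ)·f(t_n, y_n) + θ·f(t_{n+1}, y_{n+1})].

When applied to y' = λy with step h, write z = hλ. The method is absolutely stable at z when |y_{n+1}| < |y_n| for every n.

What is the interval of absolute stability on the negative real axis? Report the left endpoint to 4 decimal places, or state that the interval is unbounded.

z∈(-6.0000,0).

Set f=λy, z=hλ:
  y_{n+1} = y_n + z·[2/3·y_n + 1/3·y_{n+1}] ⇒ (1 − 1/3z)y_{n+1} = (1 + 2/3z)y_n
  ⇒ R(z) = (1 + 2/3z)/(1 − 1/3z).

Boundary: |R(x)|=1, x<0.
x=-0.9: |R|=0.3077
R=−1: 1+2/3x = −1+1/3x ⇒ -1/3x=2 ⇒ x=2/(-1/3)=-6.0000
Confirm numerically:
  x=-5.888: |R|=0.98740 <1
  x=-5.136: |R|=0.89381 <1
  x=-3.130: |R|=0.53181 <1
  x=-2.475: |R|=0.35616 <1
  x=-6.519: |R|=1.05452 >1
  x=-6.449: |R|=1.04752 >1
Interval (-6.0000, 0).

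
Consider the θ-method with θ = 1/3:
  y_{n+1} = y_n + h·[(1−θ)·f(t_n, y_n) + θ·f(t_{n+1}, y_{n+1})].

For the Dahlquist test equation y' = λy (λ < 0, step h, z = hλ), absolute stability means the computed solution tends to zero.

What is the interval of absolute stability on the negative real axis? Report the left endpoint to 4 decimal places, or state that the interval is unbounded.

z∈(-6.0000,0).

On y'=λy, z=hλ:
  y_{n+1} = y_n + z·[2/3·y_n + 1/3·y_{n+1}] ⇒ (1 − 1/3z)y_{n+1} = (1 + 2/3z)y_n
  ⇒ R(z) = (1 + 2/3z)/(1 − 1/3z).

Solve |R(x)|<1 on ℝ⁻.
x=-1.58: |R|=0.0349
R=−1: 1+2/3x = −1+1/3x ⇒ -1/3x=2 ⇒ x=2/(-1/3)=-6.0000
Confirm numerically:
  x=-5.839: |R|=0.98179 <1
  x=-3.301: |R|=0.57166 <1
  x=-3.293: |R|=0.56984 <1
  x=-6.599: |R|=1.06240 >1
  x=-6.117: |R|=1.01283 >1
So |R|<1 on (-6.0000, 0).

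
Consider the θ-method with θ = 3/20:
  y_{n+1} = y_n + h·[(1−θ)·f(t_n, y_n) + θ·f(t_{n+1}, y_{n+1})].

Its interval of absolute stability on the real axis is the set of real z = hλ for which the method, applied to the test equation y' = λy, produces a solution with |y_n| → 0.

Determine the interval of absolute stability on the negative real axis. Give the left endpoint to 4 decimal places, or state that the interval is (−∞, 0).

(-2.8571, 0).

Test eqn y'=λy, z=hλ:
  y_{n+1} = y_n + z·[17/20·y_n + 3/20·y_{n+1}] ⇒ (1 − 3/20z)y_{n+1} = (1 + 17/20z)y_n
  ⇒ R(z) = (1 + 17/20z)/(1 − 3/20z).

Boundary: |R(x)|=1, x<0.
x=-0.54: |R|=0.5005
R=−1: 1+17/20x = −1+3/20x ⇒ -7/10x=2 ⇒ x=2/(-7/10)=-2.8571
Confirm numerically:
  x=-2.832: |R|=0.98765 <1
  x=-2.319: |R|=0.72052 <1
  x=-1.471: |R|=0.20510 <1
  x=-1.314: |R|=0.09765 <1
  x=-3.220: |R|=1.17127 >1
  x=-3.184: |R|=1.15485 >1
  x=-3.159: |R|=1.14337 >1
Stable set (-2.8571, 0).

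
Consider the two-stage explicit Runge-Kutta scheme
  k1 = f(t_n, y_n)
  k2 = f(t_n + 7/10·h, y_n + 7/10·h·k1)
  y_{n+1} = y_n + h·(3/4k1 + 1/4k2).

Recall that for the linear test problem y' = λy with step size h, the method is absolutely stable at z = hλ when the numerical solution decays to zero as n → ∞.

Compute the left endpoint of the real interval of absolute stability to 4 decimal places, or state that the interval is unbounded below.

left endpoint -5.7143.

On y'=λy, z=hλ:
  k1=λy_n ⇒ h·k1=z·y_n;  k2=λ(1+7/10z)y_n ⇒ h·k2=z(1+7/10z)y_n
  y_{n+1}/y_n = 1 + 3/4z + 1/4z(1+7/10z) = 1 + z + 7/40z²
  so R(z) = 1 + z + 7/40z².

Need |R(x)|<1, x<0.
x=-0.83: |R|=0.2906
R=1: x+7/40x²=0 ⇒ x=−40/7=-5.7143; min R=1−1/(4·7/40)=-0.4286>−1
Confirm numerically:
  x=-4.791: |R|=0.22589 <1
  x=-4.584: |R|=0.09328 <1
  x=-3.680: |R|=0.31008 <1
  x=-2.500: |R|=0.40625 <1
  x=-5.997: |R|=1.29670 >1
  x=-5.808: |R|=1.09525 >1
So |R|<1 on (-5.7143, 0).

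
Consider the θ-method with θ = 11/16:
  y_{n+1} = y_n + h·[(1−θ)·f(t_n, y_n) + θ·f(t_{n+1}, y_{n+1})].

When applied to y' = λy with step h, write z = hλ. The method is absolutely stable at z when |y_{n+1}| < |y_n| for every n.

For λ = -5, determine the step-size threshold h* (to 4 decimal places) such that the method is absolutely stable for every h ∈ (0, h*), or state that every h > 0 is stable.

Set f=λy, z=hλ:
  y_{n+1} = y_n + z·[5/16·y_n + 11/16·y_{n+1}] ⇒ (1 − 11/16z)y_{n+1} = (1 + 5/16z)y_n
  Hence R(z) = (1 + 5/16z)/(1 − 11/16z).

Boundary: |R(x)|=1, x<0.
x=-1.5: |R|=0.2615
x=-2: |R|=0.1579
x=-10: |R|=0.2698
x=-100: |R|=0.4337
θ=11/16≥1/2 ⇒ |1+5/16x|<|1−11/16x| ∀x<0 ⇒ unbounded interval.

interval (−∞, 0). Any h>0 works for λ=-5.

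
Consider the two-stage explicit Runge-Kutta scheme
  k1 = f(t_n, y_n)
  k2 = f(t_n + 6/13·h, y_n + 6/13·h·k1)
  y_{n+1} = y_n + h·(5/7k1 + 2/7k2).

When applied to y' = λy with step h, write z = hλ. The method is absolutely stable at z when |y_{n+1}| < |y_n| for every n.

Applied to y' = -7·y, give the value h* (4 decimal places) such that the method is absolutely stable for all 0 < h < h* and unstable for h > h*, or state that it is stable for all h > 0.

With y'=λy (z=hλ):
  k1=λy_n ⇒ h·k1=z·y_n;  k2=λ(1+6/13z)y_n ⇒ h·k2=z(1+6/13z)y_n
  y_{n+1}/y_n = 1 + 5/7z + 2/7z(1+6/13z) = 1 + z + 12/91z²
  Hence R(z) = 1 + z + 12/91z².

Find x<0 with |R(x)|<1.
x=-1.79: |R|=0.3675
R=1: x+12/91x²=0 ⇒ x=−91/12=-7.5833; min R=1−1/(4·12/91)=-0.8958>−1
Confirm numerically:
  x=-6.834: |R|=0.32471 <1
  x=-4.592: |R|=0.81137 <1
  x=-3.642: |R|=0.89288 <1
  x=-3.461: |R|=0.88141 <1
  x=-7.960: |R|=1.39538 >1
  x=-7.804: |R|=1.22709 >1
Stable set (-7.5833, 0).

(-7.5833,0); λ=-7 ⇒ h* = (91/12)/7 = 1.0833.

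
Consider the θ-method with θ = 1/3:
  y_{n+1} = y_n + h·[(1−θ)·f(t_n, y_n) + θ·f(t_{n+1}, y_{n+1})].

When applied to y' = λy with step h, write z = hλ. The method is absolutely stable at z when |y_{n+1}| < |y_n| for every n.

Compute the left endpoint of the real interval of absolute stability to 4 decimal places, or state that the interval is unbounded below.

z* = -6.0000.

With y'=λy (z=hλ):
  y_{n+1} = y_n + z·[2/3·y_n + 1/3·y_{n+1}] ⇒ (1 − 1/3z)y_{n+1} = (1 + 2/3z)y_n
  Hence R(z) = (1 + 2/3z)/(1 − 1/3z).

Boundary: |R(x)|=1, x<0.
x=-0.36: |R|=0.6786
R=−1: 1+2/3x = −1+1/3x ⇒ -1/3x=2 ⇒ x=2/(-1/3)=-6.0000
Confirm numerically:
  x=-4.139: |R|=0.73932 <1
  x=-3.302: |R|=0.57188 <1
  x=-3.084: |R|=0.52071 <1
  x=-3.058: |R|=0.51436 <1
  x=-6.508: |R|=1.05343 >1
  x=-6.298: |R|=1.03205 >1
Stable set (-6.0000, 0).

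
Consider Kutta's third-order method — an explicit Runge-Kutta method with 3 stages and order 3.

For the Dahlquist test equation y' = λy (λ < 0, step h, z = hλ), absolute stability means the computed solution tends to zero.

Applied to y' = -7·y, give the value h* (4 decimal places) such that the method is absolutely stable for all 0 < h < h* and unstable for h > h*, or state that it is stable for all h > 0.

(-2.5127,0); λ=-7 ⇒ h* = 0.3590.

On y'=λy, z=hλ:
  order 3, 3-stage ⇒ R(z)=1+z+z^2/2+z^3/6
  (e.g. R(-0.68)=0.49879, |R|=0.49879)

Find x<0 with |R(x)|<1.
x=-0.68: |R|=0.4988
|R(-1.9)|=0.2382 |R(-1.79)|=0.1438 |R(-0.77)|=0.4504
Bisect:
  x_lo=-3.1260 |R|=2.3311  x_hi=-0.1800 |R|=0.8353
  mid=-1.65296 |R|=0.03955 →hi
  mid=-2.38946 |R|=0.80848 →hi
  mid=-2.75771 |R|=1.45062 →lo
  mid=-2.57359 |R|=1.10288 →lo
  mid=-2.48153 |R|=0.94940 →hi
  mid=-2.52756 |R|=1.02452 →lo
  mid=-2.50454 |R|=0.98656 →hi
  ...
  [-2.51281,-2.51263] ⇒ x*=-2.5127
Stable set (-2.5127, 0).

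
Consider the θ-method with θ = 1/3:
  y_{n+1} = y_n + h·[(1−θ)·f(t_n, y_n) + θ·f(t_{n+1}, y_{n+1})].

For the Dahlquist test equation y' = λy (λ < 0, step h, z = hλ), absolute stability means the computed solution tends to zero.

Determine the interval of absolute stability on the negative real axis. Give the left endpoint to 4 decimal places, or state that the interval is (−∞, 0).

Set f=λy, z=hλ:
  y_{n+1} = y_n + z·[2/3·y_n + 1/3·y_{n+1}] ⇒ (1 − 1/3z)y_{n+1} = (1 + 2/3z)y_n
  R(z) = (1 + 2/3z)/(1 − 1/3z).

Find x<0 with |R(x)|<1.
x=-1.75: |R|=0.1053
R=−1: 1+2/3x = −1+1/3x ⇒ -1/3x=2 ⇒ x=2/(-1/3)=-6.0000
Confirm numerically:
  x=-5.793: |R|=0.97646 <1
  x=-4.520: |R|=0.80319 <1
  x=-3.354: |R|=0.58357 <1
  x=-3.231: |R|=0.55561 <1
  x=-6.336: |R|=1.03599 >1
  x=-6.072: |R|=1.00794 >1
So |R|<1 on (-6.0000, 0).

z∈(-6.0000,0).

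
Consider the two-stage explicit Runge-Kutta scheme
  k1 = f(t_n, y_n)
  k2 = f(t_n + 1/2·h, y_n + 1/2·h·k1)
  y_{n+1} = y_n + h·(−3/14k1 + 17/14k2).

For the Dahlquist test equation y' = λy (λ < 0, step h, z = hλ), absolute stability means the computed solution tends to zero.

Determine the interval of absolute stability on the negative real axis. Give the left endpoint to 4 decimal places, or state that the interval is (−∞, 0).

(-1.6471, 0).

Test eqn y'=λy, z=hλ:
  k1=λy_n ⇒ h·k1=z·y_n;  k2=λ(1+1/2z)y_n ⇒ h·k2=z(1+1/2z)y_n
  y_{n+1}/y_n = 1 − 3/14z + 17/14z(1+1/2z) = 1 + z + 17/28z²
  Hence R(z) = 1 + z + 17/28z².

Boundary: |R(x)|=1, x<0.
x=-1.59: |R|=0.9449
R=1: x+17/28x²=0 ⇒ x=−28/17=-1.6471; min R=1−1/(4·17/28)=0.5882>−1
Confirm numerically:
  x=-1.448: |R|=0.82500 <1
  x=-1.386: |R|=0.78032 <1
  x=-1.183: |R|=0.66669 <1
  x=-1.940: |R|=1.34504 >1
  x=-1.689: |R|=1.04301 >1
So |R|<1 on (-1.6471, 0).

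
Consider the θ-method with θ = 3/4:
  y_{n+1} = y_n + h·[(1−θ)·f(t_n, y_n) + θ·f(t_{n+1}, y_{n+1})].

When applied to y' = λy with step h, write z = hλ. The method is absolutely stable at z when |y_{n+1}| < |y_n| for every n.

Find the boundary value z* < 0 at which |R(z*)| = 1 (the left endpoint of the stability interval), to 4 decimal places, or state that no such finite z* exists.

(−∞, 0) — no finite endpoint.

On y'=λy, z=hλ:
  y_{n+1} = y_n + z·[1/4·y_n + 3/4·y_{n+1}] ⇒ (1 − 3/4z)y_{n+1} = (1 + 1/4z)y_n
  Hence R(z) = (1 + 1/4z)/(1 − 3/4z).

Boundary: |R(x)|=1, x<0.
x=-0.31: |R|=0.7485
x=-2: |R|=0.2000
x=-10: |R|=0.1765
x=-100: |R|=0.3158
θ=3/4≥1/2 ⇒ |1+1/4x|<|1−3/4x| ∀x<0 ⇒ unbounded interval.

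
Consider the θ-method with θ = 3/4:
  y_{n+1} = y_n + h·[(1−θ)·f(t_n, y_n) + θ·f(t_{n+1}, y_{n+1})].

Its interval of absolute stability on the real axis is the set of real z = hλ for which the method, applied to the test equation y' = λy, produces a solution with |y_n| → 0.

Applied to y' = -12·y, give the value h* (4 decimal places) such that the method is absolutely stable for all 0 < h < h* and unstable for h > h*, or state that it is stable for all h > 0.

Set f=λy, z=hλ:
  y_{n+1} = y_n + z·[1/4·y_n + 3/4·y_{n+1}] ⇒ (1 − 3/4z)y_{n+1} = (1 + 1/4z)y_n
  ⇒ R(z) = (1 + 1/4z)/(1 − 3/4z).

Boundary: |R(x)|=1, x<0.
x=-0.93: |R|=0.4521
x=-2: |R|=0.2000
x=-10: |R|=0.1765
x=-100: |R|=0.3158
θ=3/4≥1/2 ⇒ |1+1/4x|<|1−3/4x| ∀x<0 ⇒ unbounded interval.

interval (−∞, 0). Any h>0 works for λ=-12.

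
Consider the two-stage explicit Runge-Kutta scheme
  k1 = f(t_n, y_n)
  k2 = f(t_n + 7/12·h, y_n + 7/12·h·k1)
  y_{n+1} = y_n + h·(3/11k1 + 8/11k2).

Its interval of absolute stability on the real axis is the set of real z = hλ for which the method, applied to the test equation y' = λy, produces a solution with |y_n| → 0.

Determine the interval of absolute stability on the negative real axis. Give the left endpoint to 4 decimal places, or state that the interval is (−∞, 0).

Set f=λy, z=hλ:
  k1=λy_n ⇒ h·k1=z·y_n;  k2=λ(1+7/12z)y_n ⇒ h·k2=z(1+7/12z)y_n
  y_{n+1}/y_n = 1 + 3/11z + 8/11z(1+7/12z) = 1 + z + 14/33z²
  ⇒ R(z) = 1 + z + 14/33z².

Need |R(x)|<1, x<0.
x=-1.7: |R|=0.5261
R=1: x+14/33x²=0 ⇒ x=−33/14=-2.3571; min R=1−1/(4·14/33)=0.4107>−1
Confirm numerically:
  x=-1.866: |R|=0.61119 <1
  x=-1.648: |R|=0.50420 <1
  x=-1.598: |R|=0.48535 <1
  x=-1.429: |R|=0.43732 <1
  x=-2.862: |R|=1.61299 >1
  x=-2.750: |R|=1.45833 >1
  x=-2.609: |R|=1.27877 >1
Interval (-2.3571, 0).

(-2.3571, 0).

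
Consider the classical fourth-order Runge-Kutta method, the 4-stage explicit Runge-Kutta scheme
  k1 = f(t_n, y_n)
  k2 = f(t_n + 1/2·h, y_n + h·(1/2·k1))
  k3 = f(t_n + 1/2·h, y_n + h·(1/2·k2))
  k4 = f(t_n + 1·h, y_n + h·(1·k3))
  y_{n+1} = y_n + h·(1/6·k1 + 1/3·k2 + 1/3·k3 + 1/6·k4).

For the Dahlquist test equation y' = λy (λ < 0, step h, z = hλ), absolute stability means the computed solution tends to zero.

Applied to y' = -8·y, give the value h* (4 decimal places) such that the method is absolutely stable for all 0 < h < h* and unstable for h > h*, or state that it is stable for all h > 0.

(-2.7853,0); λ=-8 ⇒ h* = 0.3482.

On y'=λy, z=hλ:
  order 4, 4-stage ⇒ R(z)=1+z+z^2/2+z^3/6+z^4/24
  (e.g. R(-1)=0.37500, |R|=0.37500)

Need |R(x)|<1, x<0.
x=-1: |R|=0.3750
|R(-1.23)|=0.3117 |R(-1.22)|=0.3139 |R(-1.06)|=0.3559
Bisect:
  x_lo=-3.6088 |R|=3.1370  x_hi=-0.3799 |R|=0.6840
  mid=-1.99437 |R|=0.33147 →hi
  mid=-2.80160 |R|=1.02486 →lo
  mid=-2.39798 |R|=0.55674 →hi
  mid=-2.59979 |R|=0.75449 →hi
  mid=-2.70070 |R|=0.87977 →hi
  mid=-2.75115 |R|=0.94973 →hi
  mid=-2.77637 |R|=0.98663 →hi
  mid=-2.78899 |R|=1.00558 →lo
  mid=-2.78268 |R|=0.99607 →hi
  ...
  [-2.78544,-2.78524] ⇒ x*=-2.7853
Interval (-2.7853, 0).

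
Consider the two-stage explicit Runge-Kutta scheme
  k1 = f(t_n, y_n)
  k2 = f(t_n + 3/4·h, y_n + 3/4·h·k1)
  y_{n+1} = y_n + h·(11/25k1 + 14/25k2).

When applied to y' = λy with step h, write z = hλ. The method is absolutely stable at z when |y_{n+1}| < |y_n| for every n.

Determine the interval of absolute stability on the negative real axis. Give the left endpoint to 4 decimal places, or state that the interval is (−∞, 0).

With y'=λy (z=hλ):
  k1=λy_n ⇒ h·k1=z·y_n;  k2=λ(1+3/4z)y_n ⇒ h·k2=z(1+3/4z)y_n
  y_{n+1}/y_n = 1 + 11/25z + 14/25z(1+3/4z) = 1 + z + 21/50z²
  Hence R(z) = 1 + z + 21/50z².

Solve |R(x)|<1 on ℝ⁻.
x=-1.79: |R|=0.5557
R=1: x+21/50x²=0 ⇒ x=−50/21=-2.3810; min R=1−1/(4·21/50)=0.4048>−1
Confirm numerically:
  x=-1.900: |R|=0.61620 <1
  x=-1.797: |R|=0.55927 <1
  x=-1.563: |R|=0.46305 <1
  x=-1.363: |R|=0.41726 <1
  x=-2.818: |R|=1.51727 >1
  x=-2.657: |R|=1.30805 >1
Stable set (-2.3810, 0).

z∈(-2.3810,0).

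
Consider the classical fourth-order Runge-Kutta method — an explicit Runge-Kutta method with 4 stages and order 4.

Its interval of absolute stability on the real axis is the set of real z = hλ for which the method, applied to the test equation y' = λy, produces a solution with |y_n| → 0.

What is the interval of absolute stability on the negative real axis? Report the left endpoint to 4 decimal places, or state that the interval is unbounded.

On y'=λy, z=hλ:
  order 4, 4-stage ⇒ R(z)=1+z+z^2/2+z^3/6+z^4/24
  (e.g. R(-1.47)=0.27559, |R|=0.27559)

Boundary: |R(x)|=1, x<0.
x=-1.47: |R|=0.2756
|R(-2.73)|=0.9198 |R(-2.46)|=0.6106 |R(-0.66)|=0.5178
Bisect:
  x_lo=-3.5756 |R|=3.0085  x_hi=-0.1731 |R|=0.8410
  mid=-1.87435 |R|=0.29902 →hi
  mid=-2.72497 |R|=0.91280 →hi
  mid=-3.15028 |R|=1.70495 →lo
  mid=-2.93763 |R|=1.25504 →lo
  mid=-2.83130 |R|=1.07161 →lo
  mid=-2.77814 |R|=0.98926 →hi
  mid=-2.80472 |R|=1.02968 →lo
  mid=-2.79143 |R|=1.00929 →lo
  mid=-2.78478 |R|=0.99923 →hi
  mid=-2.78810 |R|=1.00425 →lo
  ...
  [-2.78540,-2.78520] ⇒ x*=-2.7853
So |R|<1 on (-2.7853, 0).

(-2.7853, 0).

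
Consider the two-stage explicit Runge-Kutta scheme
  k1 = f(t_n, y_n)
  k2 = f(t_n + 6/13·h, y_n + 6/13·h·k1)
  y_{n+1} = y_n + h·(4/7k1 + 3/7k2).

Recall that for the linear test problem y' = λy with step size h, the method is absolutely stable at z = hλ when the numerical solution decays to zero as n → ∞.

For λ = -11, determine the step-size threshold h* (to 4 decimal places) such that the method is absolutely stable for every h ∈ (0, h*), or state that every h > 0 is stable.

(-5.0556,0); λ=-11 ⇒ h* = (91/18)/11 = 0.4596.

With y'=λy (z=hλ):
  k1=λy_n ⇒ h·k1=z·y_n;  k2=λ(1+6/13z)y_n ⇒ h·k2=z(1+6/13z)y_n
  y_{n+1}/y_n = 1 + 4/7z + 3/7z(1+6/13z) = 1 + z + 18/91z²
  ⇒ R(z) = 1 + z + 18/91z².

Solve |R(x)|<1 on ℝ⁻.
x=-1.59: |R|=0.0899
R=1: x+18/91x²=0 ⇒ x=−91/18=-5.0556; min R=1−1/(4·18/91)=-0.2639>−1
Confirm numerically:
  x=-3.724: |R|=0.01916 <1
  x=-3.491: |R|=0.08037 <1
  x=-2.168: |R|=0.23829 <1
  x=-2.038: |R|=0.21644 <1
  x=-5.640: |R|=1.65201 >1
  x=-5.371: |R|=1.33513 >1
Interval (-5.0556, 0).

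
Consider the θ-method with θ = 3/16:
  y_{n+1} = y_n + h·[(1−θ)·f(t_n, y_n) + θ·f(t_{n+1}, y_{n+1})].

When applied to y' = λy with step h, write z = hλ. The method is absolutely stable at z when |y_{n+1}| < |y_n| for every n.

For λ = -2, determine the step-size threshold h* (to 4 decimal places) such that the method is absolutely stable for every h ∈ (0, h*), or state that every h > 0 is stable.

(-3.2000,0); λ=-2 ⇒ h* = (16/5)/2 = 1.6000.

Set f=λy, z=hλ:
  y_{n+1} = y_n + z·[13/16·y_n + 3/16·y_{n+1}] ⇒ (1 − 3/16z)y_{n+1} = (1 + 13/16z)y_n
  ⇒ R(z) = (1 + 13/16z)/(1 − 3/16z).

Find x<0 with |R(x)|<1.
x=-1.49: |R|=0.1646
R=−1: 1+13/16x = −1+3/16x ⇒ -5/8x=2 ⇒ x=2/(-5/8)=-3.2000
Confirm numerically:
  x=-2.808: |R|=0.83950 <1
  x=-2.560: |R|=0.72973 <1
  x=-2.123: |R|=0.51853 <1
  x=-3.556: |R|=1.13349 >1
  x=-3.352: |R|=1.05834 >1
So |R|<1 on (-3.2000, 0).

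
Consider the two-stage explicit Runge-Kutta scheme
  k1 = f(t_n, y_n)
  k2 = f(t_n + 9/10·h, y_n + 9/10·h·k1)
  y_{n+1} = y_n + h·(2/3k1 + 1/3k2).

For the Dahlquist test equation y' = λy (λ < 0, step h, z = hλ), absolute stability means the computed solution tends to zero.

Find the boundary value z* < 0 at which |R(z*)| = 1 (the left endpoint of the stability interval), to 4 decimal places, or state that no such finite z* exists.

Test eqn y'=λy, z=hλ:
  k1=λy_n ⇒ h·k1=z·y_n;  k2=λ(1+9/10z)y_n ⇒ h·k2=z(1+9/10z)y_n
  y_{n+1}/y_n = 1 + 2/3z + 1/3z(1+9/10z) = 1 + z + 3/10z²
  Hence R(z) = 1 + z + 3/10z².

Solve |R(x)|<1 on ℝ⁻.
x=-0.74: |R|=0.4243
R=1: x+3/10x²=0 ⇒ x=−10/3=-3.3333; min R=1−1/(4·3/10)=0.1667>−1
Confirm numerically:
  x=-3.031: |R|=0.72509 <1
  x=-2.579: |R|=0.41637 <1
  x=-2.477: |R|=0.36366 <1
  x=-2.000: |R|=0.20000 <1
  x=-3.743: |R|=1.46001 >1
  x=-3.469: |R|=1.14119 >1
Interval (-3.3333, 0).

left endpoint -3.3333.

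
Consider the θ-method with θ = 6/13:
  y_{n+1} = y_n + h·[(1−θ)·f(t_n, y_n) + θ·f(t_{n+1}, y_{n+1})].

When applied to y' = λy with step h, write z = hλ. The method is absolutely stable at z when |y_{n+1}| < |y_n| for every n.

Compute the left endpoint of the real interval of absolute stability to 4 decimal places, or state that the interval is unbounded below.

left endpoint -26.0000.

On y'=λy, z=hλ:
  y_{n+1} = y_n + z·[7/13·y_n + 6/13·y_{n+1}] ⇒ (1 − 6/13z)y_{n+1} = (1 + 7/13z)y_n
  R(z) = (1 + 7/13z)/(1 − 6/13z).

Boundary: |R(x)|=1, x<0.
x=-1.42: |R|=0.1422
R=−1: 1+7/13x = −1+6/13x ⇒ -1/13x=2 ⇒ x=2/(-1/13)=-26.0000
Confirm numerically:
  x=-20.605: |R|=0.96051 <1
  x=-15.364: |R|=0.89888 <1
  x=-10.706: |R|=0.80198 <1
  x=-10.702: |R|=0.80187 <1
  x=-26.551: |R|=1.00320 >1
  x=-26.535: |R|=1.00311 >1
Interval (-26.0000, 0).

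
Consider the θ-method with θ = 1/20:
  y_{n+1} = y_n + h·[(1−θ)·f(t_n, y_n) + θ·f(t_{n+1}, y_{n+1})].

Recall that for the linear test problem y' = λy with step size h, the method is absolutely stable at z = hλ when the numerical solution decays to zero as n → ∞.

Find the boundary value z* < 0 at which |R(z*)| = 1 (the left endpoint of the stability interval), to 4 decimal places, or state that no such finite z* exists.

Set f=λy, z=hλ:
  y_{n+1} = y_n + z·[19/20·y_n + 1/20·y_{n+1}] ⇒ (1 − 1/20z)y_{n+1} = (1 + 19/20z)y_n
  ⇒ R(z) = (1 + 19/20z)/(1 − 1/20z).

Need |R(x)|<1, x<0.
x=-1.18: |R|=0.1143
R=−1: 1+19/20x = −1+1/20x ⇒ -9/10x=2 ⇒ x=2/(-9/10)=-2.2222
Confirm numerically:
  x=-1.955: |R|=0.78092 <1
  x=-1.466: |R|=0.36588 <1
  x=-1.451: |R|=0.35285 <1
  x=-1.239: |R|=0.16672 <1
  x=-2.806: |R|=1.46076 >1
  x=-2.776: |R|=1.43765 >1
  x=-2.646: |R|=1.33684 >1
Interval (-2.2222, 0).

z* = -2.2222.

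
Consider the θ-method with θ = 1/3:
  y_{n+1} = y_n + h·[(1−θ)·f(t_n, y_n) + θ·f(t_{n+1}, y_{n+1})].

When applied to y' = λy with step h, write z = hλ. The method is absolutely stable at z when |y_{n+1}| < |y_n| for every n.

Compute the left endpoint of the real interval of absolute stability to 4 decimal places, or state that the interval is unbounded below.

z* = -6.0000.

Set f=λy, z=hλ:
  y_{n+1} = y_n + z·[2/3·y_n + 1/3·y_{n+1}] ⇒ (1 − 1/3z)y_{n+1} = (1 + 2/3z)y_n
  R(z) = (1 + 2/3z)/(1 − 1/3z).

Solve |R(x)|<1 on ℝ⁻.
x=-0.61: |R|=0.4931
R=−1: 1+2/3x = −1+1/3x ⇒ -1/3x=2 ⇒ x=2/(-1/3)=-6.0000
Confirm numerically:
  x=-5.291: |R|=0.91449 <1
  x=-4.896: |R|=0.86018 <1
  x=-3.461: |R|=0.60703 <1
  x=-2.521: |R|=0.36986 <1
  x=-6.418: |R|=1.04438 >1
  x=-6.159: |R|=1.01736 >1
  x=-6.048: |R|=1.00531 >1
Interval (-6.0000, 0).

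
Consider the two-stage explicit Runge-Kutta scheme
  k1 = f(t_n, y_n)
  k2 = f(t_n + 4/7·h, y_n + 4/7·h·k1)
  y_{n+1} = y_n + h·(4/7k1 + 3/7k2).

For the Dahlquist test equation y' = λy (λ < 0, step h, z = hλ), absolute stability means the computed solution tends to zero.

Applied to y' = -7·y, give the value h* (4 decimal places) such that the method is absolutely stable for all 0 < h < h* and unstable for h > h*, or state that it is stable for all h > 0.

Set f=λy, z=hλ:
  k1=λy_n ⇒ h·k1=z·y_n;  k2=λ(1+4/7z)y_n ⇒ h·k2=z(1+4/7z)y_n
  y_{n+1}/y_n = 1 + 4/7z + 3/7z(1+4/7z) = 1 + z + 12/49z²
  Hence R(z) = 1 + z + 12/49z².

Need |R(x)|<1, x<0.
x=-0.41: |R|=0.6312
R=1: x+12/49x²=0 ⇒ x=−49/12=-4.0833; min R=1−1/(4·12/49)=-0.0208>−1
Confirm numerically:
  x=-3.390: |R|=0.42439 <1
  x=-3.295: |R|=0.36386 <1
  x=-2.539: |R|=0.03974 <1
  x=-4.647: |R|=1.64148 >1
  x=-4.159: |R|=1.07707 >1
Stable set (-4.0833, 0).

(-4.0833,0); λ=-7 ⇒ h* = (49/12)/7 = 0.5833.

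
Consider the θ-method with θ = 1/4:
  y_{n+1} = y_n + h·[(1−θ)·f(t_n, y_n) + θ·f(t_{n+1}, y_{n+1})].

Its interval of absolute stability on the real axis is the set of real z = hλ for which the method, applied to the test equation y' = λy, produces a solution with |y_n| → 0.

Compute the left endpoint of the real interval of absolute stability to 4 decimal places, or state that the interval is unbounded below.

left endpoint -4.0000.

On y'=λy, z=hλ:
  y_{n+1} = y_n + z·[3/4·y_n + 1/4·y_{n+1}] ⇒ (1 − 1/4z)y_{n+1} = (1 + 3/4z)y_n
  R(z) = (1 + 3/4z)/(1 − 1/4z).

Find x<0 with |R(x)|<1.
x=-1.53: |R|=0.1067
R=−1: 1+3/4x = −1+1/4x ⇒ -1/2x=2 ⇒ x=2/(-1/2)=-4.0000
Confirm numerically:
  x=-3.800: |R|=0.94872 <1
  x=-3.335: |R|=0.81868 <1
  x=-2.782: |R|=0.64081 <1
  x=-4.585: |R|=1.13628 >1
  x=-4.566: |R|=1.13215 >1
  x=-4.188: |R|=1.04592 >1
Interval (-4.0000, 0).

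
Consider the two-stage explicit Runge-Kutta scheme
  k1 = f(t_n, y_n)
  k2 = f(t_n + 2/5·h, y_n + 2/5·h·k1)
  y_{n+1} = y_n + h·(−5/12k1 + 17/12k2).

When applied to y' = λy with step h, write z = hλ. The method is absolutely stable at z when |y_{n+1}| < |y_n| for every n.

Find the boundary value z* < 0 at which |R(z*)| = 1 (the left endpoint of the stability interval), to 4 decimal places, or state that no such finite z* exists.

Set f=λy, z=hλ:
  k1=λy_n ⇒ h·k1=z·y_n;  k2=λ(1+2/5z)y_n ⇒ h·k2=z(1+2/5z)y_n
  y_{n+1}/y_n = 1 − 5/12z + 17/12z(1+2/5z) = 1 + z + 17/30z²
  so R(z) = 1 + z + 17/30z².

Need |R(x)|<1, x<0.
x=-1.34: |R|=0.6775
R=1: x+17/30x²=0 ⇒ x=−30/17=-1.7647; min R=1−1/(4·17/30)=0.5588>−1
Confirm numerically:
  x=-1.107: |R|=0.58742 <1
  x=-1.098: |R|=0.58518 <1
  x=-0.935: |R|=0.56039 <1
  x=-0.853: |R|=0.55931 <1
  x=-2.292: |R|=1.68485 >1
  x=-2.215: |R|=1.56519 >1
  x=-1.815: |R|=1.05173 >1
So |R|<1 on (-1.7647, 0).

left endpoint -1.7647.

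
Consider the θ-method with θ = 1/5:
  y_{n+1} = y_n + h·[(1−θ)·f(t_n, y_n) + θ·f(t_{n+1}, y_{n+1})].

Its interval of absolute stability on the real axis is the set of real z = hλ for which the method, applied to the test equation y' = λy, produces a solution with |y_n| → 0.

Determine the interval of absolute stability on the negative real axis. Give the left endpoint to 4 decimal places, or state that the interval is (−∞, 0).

Test eqn y'=λy, z=hλ:
  y_{n+1} = y_n + z·[4/5·y_n + 1/5·y_{n+1}] ⇒ (1 − 1/5z)y_{n+1} = (1 + 4/5z)y_n
  ⇒ R(z) = (1 + 4/5z)/(1 − 1/5z).

Solve |R(x)|<1 on ℝ⁻.
x=-1.75: |R|=0.2963
R=−1: 1+4/5x = −1+1/5x ⇒ -3/5x=2 ⇒ x=2/(-3/5)=-3.3333
Confirm numerically:
  x=-2.802: |R|=0.79569 <1
  x=-2.577: |R|=0.70054 <1
  x=-2.527: |R|=0.67862 <1
  x=-2.282: |R|=0.56688 <1
  x=-3.610: |R|=1.09640 >1
  x=-3.386: |R|=1.01884 >1
Stable set (-3.3333, 0).

(-3.3333, 0).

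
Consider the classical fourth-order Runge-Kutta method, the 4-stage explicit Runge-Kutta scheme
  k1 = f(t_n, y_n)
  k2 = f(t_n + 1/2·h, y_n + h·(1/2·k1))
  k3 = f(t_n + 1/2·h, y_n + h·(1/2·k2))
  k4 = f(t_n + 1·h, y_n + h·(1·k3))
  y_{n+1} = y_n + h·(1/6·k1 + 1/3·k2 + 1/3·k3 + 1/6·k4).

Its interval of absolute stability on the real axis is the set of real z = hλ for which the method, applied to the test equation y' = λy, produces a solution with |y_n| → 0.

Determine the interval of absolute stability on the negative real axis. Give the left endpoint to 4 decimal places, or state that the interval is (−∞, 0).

(-2.7853, 0).

Set f=λy, z=hλ:
  order 4, 4-stage ⇒ R(z)=1+z+z^2/2+z^3/6+z^4/24
  (e.g. R(-1.04)=0.36207, |R|=0.36207)

Solve |R(x)|<1 on ℝ⁻.
x=-1.04: |R|=0.3621
|R(-3.13)|=1.6569 |R(-2.57)|=0.7210 |R(-2.18)|=0.4105
Bisect:
  x_lo=-3.4431 |R|=2.5373  x_hi=-0.1921 |R|=0.8253
  mid=-1.81758 |R|=0.28820 →hi
  mid=-2.63035 |R|=0.79044 →hi
  mid=-3.03673 |R|=1.45016 →lo
  mid=-2.83354 |R|=1.07520 →lo
  mid=-2.73194 |R|=0.92250 →hi
  mid=-2.78274 |R|=0.99615 →hi
  mid=-2.80814 |R|=1.03499 →lo
  ...
  [-2.78532,-2.78512] ⇒ x*=-2.7853
Interval (-2.7853, 0).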